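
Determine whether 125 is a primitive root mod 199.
125^{11} ≡ 1 mod 199 and 11 < 198, so ord_199(125) = 11 ≠ 198 and 125 is not a primitive root.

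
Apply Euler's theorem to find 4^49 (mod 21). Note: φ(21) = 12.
By Euler: 4^{12} ≡ 1 (mod 21) since gcd(4, 21) = 1. 49 = 4×12 + 1. So 4^{49} ≡ 4^{1} ≡ 4 (mod 21)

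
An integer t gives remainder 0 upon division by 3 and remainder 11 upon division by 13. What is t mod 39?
M = 3 × 13 = 39. M₁ = 13, y₁ ≡ 1 mod 3. M₂ = 3, y₂ ≡ 9 mod 13. t = 0×13×1 + 11×3×9 ≡ 24 mod 39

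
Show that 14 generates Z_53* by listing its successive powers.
14^1, 14^2, ..., 14^{52} mod 53: [14, 37, 41, 44, 33, 38, 2, 28, 21, 29, 35, 13, 23, 4, 3, 42, 5, 17, 26, 46, 8, 6, 31, 10, 34, 52, 39, 16, 12, 9, 20, 15, 51, 25, 32, 24, 18, 40, 30, 49, 50, 11, 48, 36, 27, 7, 45, 47, 22, 43, 19, 1]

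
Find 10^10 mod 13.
By repeated squaring mod 13: 10^{1}≡10, 10^{2}≡9, 10^{4}≡3, 10^{8}≡9. Then 10^{10} = 10^{8+2} ≡ 9 × 9 ≡ 3 mod 13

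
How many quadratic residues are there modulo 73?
For prime 73, there are (p-1)/2 = (73-1)/2 = 36 quadratic residues (excluding 0).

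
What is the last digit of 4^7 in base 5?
Using Fermat: 4^{4} ≡ 1 (mod 5). 7 ≡ 3 (mod 4). So 4^{7} ≡ 4^{3} ≡ 4 (mod 5)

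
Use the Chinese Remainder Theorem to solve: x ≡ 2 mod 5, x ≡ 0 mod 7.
M = 5 × 7 = 35. M₁ = 7, y₁ ≡ 3 mod 5. M₂ = 5, y₂ ≡ 3 mod 7. x = 2×7×3 + 0×5×3 ≡ 7 mod 35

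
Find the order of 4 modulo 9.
Powers of 4 mod 9: 4^1≡4, 4^2≡7, 4^3≡1. ord_9(4) = 3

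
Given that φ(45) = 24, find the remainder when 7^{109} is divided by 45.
By Euler: 7^{24} ≡ 1 mod 45 since gcd(7, 45) = 1. 109 = 4×24 + 13. So 7^{109} ≡ 7^{13} ≡ 7 mod 45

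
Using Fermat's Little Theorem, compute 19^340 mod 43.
By Fermat: 19^{42} ≡ 1 (mod 43). 340 ≡ 4 (mod 42). So 19^{340} ≡ 19^{4} ≡ 31 (mod 43)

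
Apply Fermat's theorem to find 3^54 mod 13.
By Fermat: 3^{12} ≡ 1 mod 13. 54 = 4×12 + 6. So 3^{54} ≡ 3^{6} ≡ 1 mod 13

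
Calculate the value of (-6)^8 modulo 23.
By repeated squaring mod 23: (-6)^{1}≡17, (-6)^{2}≡13, (-6)^{4}≡8, (-6)^{8}≡18. So (-6)^{8} ≡ 18 mod 23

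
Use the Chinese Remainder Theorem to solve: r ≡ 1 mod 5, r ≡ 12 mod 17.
M = 5 × 17 = 85. M₁ = 17, y₁ ≡ 3 mod 5. M₂ = 5, y₂ ≡ 7 mod 17. r = 1×17×3 + 12×5×7 ≡ 46 mod 85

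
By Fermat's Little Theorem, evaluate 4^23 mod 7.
By Fermat: 4^{6} ≡ 1 mod 7. 23 = 3×6 + 5. So 4^{23} ≡ 4^{5} ≡ 2 mod 7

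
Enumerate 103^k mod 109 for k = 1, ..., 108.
103^1, 103^2, ..., 103^{108} mod 109: [103, 36, 2, 97, 72, 4, 85, 35, 8, 61, 70, 16, 13, 31, 32, 26, 62, 64, 52, 15, 19, 104, 30, 38, 99, 60, 76, 89, 11, 43, 69, 22, 86, 29, 44, 63, 58, 88, 17, 7, 67, 34, 14, 25, 68, 28, 50, 27, 56, 100, 54, 3, 91, 108, 6, 73, 107, 12, 37, 105, 24, 74, 101, 48, 39, 93, 96, 78, 77, 83, 47, 45, 57, 94, 90, 5, 79, 71, 10, 49, 33, 20, 98, 66, 40, 87, 23, 80, 65, 46, 51, 21, 92, 102, 42, 75, 95, 84, 41, 81, 59, 82, 53, 9, 55, 106, 18, 1]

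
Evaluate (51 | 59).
(51/59) = 51^{29} mod 59 = 1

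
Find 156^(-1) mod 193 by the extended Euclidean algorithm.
Extended GCD: 156(73) + 193(-59) = 1. So 156^(-1) ≡ 73 mod 193. Verify: 156 × 73 = 11388 ≡ 1 mod 193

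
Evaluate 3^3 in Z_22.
3^{3} = 27 ≡ 5 mod 22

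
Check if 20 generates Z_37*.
ord_37(20) divides 36. For each prime q|36: 20^{18}≡36, 20^{12}≡26, none ≡ 1. So 20 has order 36 and is a primitive root mod 37.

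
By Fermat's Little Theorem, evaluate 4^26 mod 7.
By Fermat: 4^{6} ≡ 1 mod 7. 26 = 4×6 + 2. So 4^{26} ≡ 4^{2} ≡ 2 mod 7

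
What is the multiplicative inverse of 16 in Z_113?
Since 113 is prime, by Fermat 16^(-1) ≡ 16^{111} ≡ 106 mod 113. Verify: 16 × 106 = 1696 ≡ 1 mod 113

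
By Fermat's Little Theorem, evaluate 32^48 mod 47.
By Fermat: 32^{46} ≡ 1 (mod 47). So 32^{48} = 32^{46} · 32^{2} ≡ 32^{2} ≡ 37 (mod 47)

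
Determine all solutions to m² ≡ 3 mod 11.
The square roots of 3 mod 11 are 5 and 6. Verify: 5² = 25 ≡ 3 mod 11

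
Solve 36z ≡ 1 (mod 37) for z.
Since 37 is prime, by Fermat 36^(-1) ≡ 36^{35} ≡ 36 (mod 37). Verify: 36 × 36 = 1296 ≡ 1 (mod 37)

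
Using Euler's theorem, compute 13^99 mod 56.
By Euler: 13^{24} ≡ 1 (mod 56) since gcd(13, 56) = 1. 99 = 4×24 + 3. So 13^{99} ≡ 13^{3} ≡ 13 (mod 56)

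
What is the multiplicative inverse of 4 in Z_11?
Since 11 is prime, by Fermat 4^(-1) ≡ 4^{9} ≡ 3 (mod 11). Verify: 4 × 3 = 12 ≡ 1 (mod 11)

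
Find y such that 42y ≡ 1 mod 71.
Since 71 is prime, by Fermat 42^(-1) ≡ 42^{69} ≡ 22 mod 71. Verify: 42 × 22 = 924 ≡ 1 mod 71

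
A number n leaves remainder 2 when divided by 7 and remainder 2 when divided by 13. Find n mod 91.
M = 7 × 13 = 91. M₁ = 13, y₁ ≡ 6 mod 7. M₂ = 7, y₂ ≡ 2 mod 13. n = 2×13×6 + 2×7×2 ≡ 2 mod 91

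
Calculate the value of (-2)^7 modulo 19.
By repeated squaring (mod 19): (-2)^{1}≡17, (-2)^{2}≡4, (-2)^{4}≡16. Then (-2)^{7} = (-2)^{4+2+1} ≡ 16 × 4 × 17 ≡ 5 (mod 19)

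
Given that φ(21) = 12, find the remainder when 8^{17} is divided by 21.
By Euler: 8^{12} ≡ 1 (mod 21) since gcd(8, 21) = 1. 17 = 1×12 + 5. So 8^{17} ≡ 8^{5} ≡ 8 (mod 21)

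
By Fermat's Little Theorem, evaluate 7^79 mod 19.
By Fermat: 7^{18} ≡ 1 mod 19. 79 = 4×18 + 7. So 7^{79} ≡ 7^{7} ≡ 7 mod 19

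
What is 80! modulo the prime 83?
(82)! = (80)! × (81) × (82) ≡ -1 mod 83. So (80)! ≡ -1 × [(82)(81)]^(-1) ≡ 41 mod 83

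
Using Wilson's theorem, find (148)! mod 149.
By Wilson's theorem, (148)! ≡ -1 ≡ 148 mod 149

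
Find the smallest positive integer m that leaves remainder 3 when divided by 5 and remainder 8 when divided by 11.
M = 5 × 11 = 55. M₁ = 11, y₁ ≡ 1 mod 5. M₂ = 5, y₂ ≡ 9 mod 11. m = 3×11×1 + 8×5×9 ≡ 8 mod 55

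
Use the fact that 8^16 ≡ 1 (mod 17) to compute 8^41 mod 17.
By Fermat: 8^{16} ≡ 1 (mod 17). 41 = 2×16 + 9. So 8^{41} ≡ 8^{9} ≡ 8 (mod 17)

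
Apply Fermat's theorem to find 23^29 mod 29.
By Fermat: 23^{28} ≡ 1 mod 29. So 23^{29} = 23^{28} · 23^{1} ≡ 23^{1} ≡ 23 mod 29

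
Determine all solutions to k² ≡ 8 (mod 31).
The square roots of 8 mod 31 are 16 and 15. Verify: 16² = 256 ≡ 8 (mod 31)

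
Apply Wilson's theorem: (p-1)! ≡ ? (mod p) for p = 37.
By Wilson's theorem, (36)! ≡ -1 ≡ 36 (mod 37)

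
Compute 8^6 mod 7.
Using Fermat: 8^{6} ≡ 1 (mod 7). 6 ≡ 0 (mod 6). So 8^{6} ≡ 8^{0} ≡ 1 (mod 7)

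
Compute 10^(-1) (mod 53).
Since 53 is prime, by Fermat 10^(-1) ≡ 10^{51} ≡ 16 (mod 53). Verify: 10 × 16 = 160 ≡ 1 (mod 53)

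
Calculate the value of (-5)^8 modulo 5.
By repeated squaring mod 5: (-5)^{1}≡0, (-5)^{2}≡0, (-5)^{4}≡0, (-5)^{8}≡0. So (-5)^{8} ≡ 0 mod 5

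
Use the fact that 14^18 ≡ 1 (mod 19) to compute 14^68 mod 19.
By Fermat: 14^{18} ≡ 1 (mod 19). 68 = 3×18 + 14. So 14^{68} ≡ 14^{14} ≡ 9 (mod 19)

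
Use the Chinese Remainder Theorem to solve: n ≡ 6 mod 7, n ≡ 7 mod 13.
M = 7 × 13 = 91. M₁ = 13, y₁ ≡ 6 mod 7. M₂ = 7, y₂ ≡ 2 mod 13. n = 6×13×6 + 7×7×2 ≡ 20 mod 91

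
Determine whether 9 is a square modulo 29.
By Euler's criterion: 9^{14} ≡ 1 mod 29. Since this equals 1, 9 is a QR.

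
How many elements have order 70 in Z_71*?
There are φ(71-1) = φ(70) = 24 primitive roots modulo 71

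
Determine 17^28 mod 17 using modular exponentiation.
By repeated squaring mod 17: 17^{1}≡0, 17^{2}≡0, 17^{4}≡0, 17^{8}≡0, 17^{16}≡0. Then 17^{28} = 17^{16+8+4} ≡ 0 × 0 × 0 ≡ 0 mod 17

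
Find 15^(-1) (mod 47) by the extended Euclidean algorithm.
Extended GCD: 15(22) + 47(-7) = 1. So 15^(-1) ≡ 22 (mod 47). Verify: 15 × 22 = 330 ≡ 1 (mod 47)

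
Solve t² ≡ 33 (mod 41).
The square roots of 33 mod 41 are 19 and 22. Verify: 19² = 361 ≡ 33 (mod 41)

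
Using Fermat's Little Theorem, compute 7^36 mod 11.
By Fermat: 7^{10} ≡ 1 mod 11. 36 = 3×10 + 6. So 7^{36} ≡ 7^{6} ≡ 4 mod 11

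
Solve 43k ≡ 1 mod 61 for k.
Since 61 is prime, by Fermat 43^(-1) ≡ 43^{59} ≡ 44 mod 61. Verify: 43 × 44 = 1892 ≡ 1 mod 61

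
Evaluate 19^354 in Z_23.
Using Fermat: 19^{22} ≡ 1 mod 23. 354 ≡ 2 mod 22. So 19^{354} ≡ 19^{2} ≡ 16 mod 23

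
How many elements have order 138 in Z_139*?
A prime p has φ(p-1) primitive roots; here φ(138) = 44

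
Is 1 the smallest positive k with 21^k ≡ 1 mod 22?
Powers of 21 mod 22: 21^1≡21, 21^2≡1. 21^1≡21≢1, so ord ≠ 1. No, the actual order is 2.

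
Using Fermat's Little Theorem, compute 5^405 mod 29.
By Fermat: 5^{28} ≡ 1 (mod 29). 405 ≡ 13 (mod 28). So 5^{405} ≡ 5^{13} ≡ 6 (mod 29)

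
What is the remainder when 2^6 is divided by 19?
By repeated squaring (mod 19): 2^{1}≡2, 2^{2}≡4, 2^{4}≡16. Then 2^{6} = 2^{4+2} ≡ 16 × 4 ≡ 7 (mod 19)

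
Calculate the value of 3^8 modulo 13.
By repeated squaring mod 13: 3^{1}≡3, 3^{2}≡9, 3^{4}≡3, 3^{8}≡9. So 3^{8} ≡ 9 mod 13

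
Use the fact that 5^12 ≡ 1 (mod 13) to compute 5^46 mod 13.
By Fermat: 5^{12} ≡ 1 (mod 13). 46 = 3×12 + 10. So 5^{46} ≡ 5^{10} ≡ 12 (mod 13)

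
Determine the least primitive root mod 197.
g = 2. Powers: [2, 4, 8, 16, 32, 64, 128, 59, ...] generates all 196 non-zero residues.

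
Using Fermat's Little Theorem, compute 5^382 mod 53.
By Fermat: 5^{52} ≡ 1 (mod 53). 382 ≡ 18 (mod 52). So 5^{382} ≡ 5^{18} ≡ 7 (mod 53)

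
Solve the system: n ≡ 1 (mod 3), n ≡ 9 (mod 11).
M = 3 × 11 = 33. M₁ = 11, y₁ ≡ 2 (mod 3). M₂ = 3, y₂ ≡ 4 (mod 11). n = 1×11×2 + 9×3×4 ≡ 31 (mod 33)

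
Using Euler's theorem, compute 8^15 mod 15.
By Euler: 8^{8} ≡ 1 mod 15 since gcd(8, 15) = 1. 15 = 1×8 + 7. So 8^{15} ≡ 8^{7} ≡ 2 mod 15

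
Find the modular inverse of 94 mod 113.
Since 113 is prime, by Fermat 94^(-1) ≡ 94^{111} ≡ 107 (mod 113). Verify: 94 × 107 = 10058 ≡ 1 (mod 113)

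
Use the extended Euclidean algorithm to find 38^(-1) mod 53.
Extended GCD: 38(7) + 53(-5) = 1. So 38^(-1) ≡ 7 (mod 53). Verify: 38 × 7 = 266 ≡ 1 (mod 53)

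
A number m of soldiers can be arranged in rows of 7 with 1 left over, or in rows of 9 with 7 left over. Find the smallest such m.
M = 7 × 9 = 63. M₁ = 9, y₁ ≡ 4 mod 7. M₂ = 7, y₂ ≡ 4 mod 9. m = 1×9×4 + 7×7×4 ≡ 43 mod 63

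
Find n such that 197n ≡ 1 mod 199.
Since 199 is prime, by Fermat 197^(-1) ≡ 197^{197} ≡ 99 mod 199. Verify: 197 × 99 = 19503 ≡ 1 mod 199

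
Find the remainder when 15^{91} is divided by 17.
By Fermat: 15^{16} ≡ 1 mod 17. 91 = 5×16 + 11. So 15^{91} ≡ 15^{11} ≡ 9 mod 17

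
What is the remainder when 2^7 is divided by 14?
By repeated squaring (mod 14): 2^{1}≡2, 2^{2}≡4, 2^{4}≡2. Then 2^{7} = 2^{4+2+1} ≡ 2 × 4 × 2 ≡ 2 (mod 14)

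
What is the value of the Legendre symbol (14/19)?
(14/19) = 14^{9} mod 19 = -1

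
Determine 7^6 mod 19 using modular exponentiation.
By repeated squaring mod 19: 7^{1}≡7, 7^{2}≡11, 7^{4}≡7. Then 7^{6} = 7^{4+2} ≡ 7 × 11 ≡ 1 mod 19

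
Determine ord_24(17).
Powers of 17 mod 24: 17^1≡17, 17^2≡1. ord_24(17) = 2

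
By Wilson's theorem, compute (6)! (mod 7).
By Wilson's theorem, (6)! ≡ -1 ≡ 6 (mod 7)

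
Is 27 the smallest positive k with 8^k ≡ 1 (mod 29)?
Powers of 8 mod 29: 8^1≡8, 8^2≡6, 8^3≡19, 8^4≡7, 8^5≡27, 8^6≡13, 8^7≡17, 8^8≡20, 8^9≡15, 8^10≡4, 8^11≡3, 8^12≡24, 8^13≡18, 8^14≡28, 8^15≡21, 8^16≡23, 8^17≡10, 8^18≡22, 8^19≡2, 8^20≡16, 8^21≡12, 8^22≡9, 8^23≡14, 8^24≡25, 8^25≡26, 8^26≡5, 8^27≡11, 8^28≡1. 8^27≡11≢1, so ord ≠ 27. No, the actual order is 28.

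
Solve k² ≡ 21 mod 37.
The square roots of 21 mod 37 are 13 and 24. Verify: 13² = 169 ≡ 21 mod 37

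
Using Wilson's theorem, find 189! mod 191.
(190)! = (189)! × (190) ≡ -1 (mod 191). So (189)! ≡ -1 × (190)^(-1) ≡ (-1)×(-1) = 1 (mod 191)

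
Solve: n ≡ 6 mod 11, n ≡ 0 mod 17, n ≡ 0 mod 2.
M = 11 × 17 × 2 = 374. M₁ = 34, y₁ ≡ 1 mod 11. M₂ = 22, y₂ ≡ 7 mod 17. M₃ = 187, y₃ ≡ 1 mod 2. n = 6×34×1 + 0×22×7 + 0×187×1 ≡ 204 mod 374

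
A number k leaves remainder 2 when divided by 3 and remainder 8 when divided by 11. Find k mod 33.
M = 3 × 11 = 33. M₁ = 11, y₁ ≡ 2 mod 3. M₂ = 3, y₂ ≡ 4 mod 11. k = 2×11×2 + 8×3×4 ≡ 8 mod 33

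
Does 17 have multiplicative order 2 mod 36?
Powers of 17 mod 36: 17^1≡17, 17^2≡1. First k with 17^k≡1 is k=2. Yes, ord_36(17) = 2.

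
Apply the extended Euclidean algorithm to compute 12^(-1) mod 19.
Extended GCD: 12(8) + 19(-5) = 1. So 12^(-1) ≡ 8 mod 19. Verify: 12 × 8 = 96 ≡ 1 mod 19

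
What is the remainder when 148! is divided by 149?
By Wilson's theorem, (148)! ≡ -1 ≡ 148 mod 149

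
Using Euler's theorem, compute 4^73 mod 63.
By Euler: 4^{36} ≡ 1 mod 63 since gcd(4, 63) = 1. 73 = 2×36 + 1. So 4^{73} ≡ 4^{1} ≡ 4 mod 63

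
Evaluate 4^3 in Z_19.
4^{3} = 64 ≡ 7 mod 19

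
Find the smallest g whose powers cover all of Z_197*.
g = 2. Powers: [2, 4, 8, 16, 32, 64, 128, 59, 118, ...] generates all 196 non-zero residues.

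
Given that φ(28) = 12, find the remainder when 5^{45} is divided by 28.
By Euler: 5^{12} ≡ 1 mod 28 since gcd(5, 28) = 1. 45 = 3×12 + 9. So 5^{45} ≡ 5^{9} ≡ 13 mod 28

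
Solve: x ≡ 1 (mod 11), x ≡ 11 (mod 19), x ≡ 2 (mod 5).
M = 11 × 19 × 5 = 1045. M₁ = 95, y₁ ≡ 8 (mod 11). M₂ = 55, y₂ ≡ 9 (mod 19). M₃ = 209, y₃ ≡ 4 (mod 5). x = 1×95×8 + 11×55×9 + 2×209×4 ≡ 562 (mod 1045)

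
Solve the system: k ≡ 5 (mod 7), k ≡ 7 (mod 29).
M = 7 × 29 = 203. M₁ = 29, y₁ ≡ 1 (mod 7). M₂ = 7, y₂ ≡ 25 (mod 29). k = 5×29×1 + 7×7×25 ≡ 152 (mod 203)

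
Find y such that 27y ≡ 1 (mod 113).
Since 113 is prime, by Fermat 27^(-1) ≡ 27^{111} ≡ 67 (mod 113). Verify: 27 × 67 = 1809 ≡ 1 (mod 113)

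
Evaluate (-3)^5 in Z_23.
By repeated squaring mod 23: (-3)^{1}≡20, (-3)^{2}≡9, (-3)^{4}≡12. Then (-3)^{5} = (-3)^{4+1} ≡ 12 × 20 ≡ 10 mod 23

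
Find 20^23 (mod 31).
By repeated squaring (mod 31): 20^{1}≡20, 20^{2}≡28, 20^{4}≡9, 20^{8}≡19, 20^{16}≡20. Then 20^{23} = 20^{16+4+2+1} ≡ 20 × 9 × 28 × 20 ≡ 19 (mod 31)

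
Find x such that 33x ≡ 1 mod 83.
Since 83 is prime, by Fermat 33^(-1) ≡ 33^{81} ≡ 78 mod 83. Verify: 33 × 78 = 2574 ≡ 1 mod 83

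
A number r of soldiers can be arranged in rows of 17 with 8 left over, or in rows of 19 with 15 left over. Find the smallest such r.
M = 17 × 19 = 323. M₁ = 19, y₁ ≡ 9 mod 17. M₂ = 17, y₂ ≡ 9 mod 19. r = 8×19×9 + 15×17×9 ≡ 110 mod 323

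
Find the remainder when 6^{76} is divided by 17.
By Fermat: 6^{16} ≡ 1 (mod 17). 76 = 4×16 + 12. So 6^{76} ≡ 6^{12} ≡ 13 (mod 17)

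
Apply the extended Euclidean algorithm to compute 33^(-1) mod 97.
Extended GCD: 33(-47) + 97(16) = 1. So 33^(-1) ≡ -47 ≡ 50 (mod 97). Verify: 33 × 50 = 1650 ≡ 1 (mod 97)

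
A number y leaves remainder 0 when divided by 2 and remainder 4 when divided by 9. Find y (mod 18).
M = 2 × 9 = 18. M₁ = 9, y₁ ≡ 1 (mod 2). M₂ = 2, y₂ ≡ 5 (mod 9). y = 0×9×1 + 4×2×5 ≡ 4 (mod 18)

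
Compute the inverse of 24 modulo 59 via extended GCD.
Extended GCD: 24(-27) + 59(11) = 1. So 24^(-1) ≡ -27 ≡ 32 (mod 59). Verify: 24 × 32 = 768 ≡ 1 (mod 59)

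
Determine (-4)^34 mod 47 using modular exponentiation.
By repeated squaring mod 47: (-4)^{1}≡43, (-4)^{2}≡16, (-4)^{4}≡21, (-4)^{8}≡18, (-4)^{16}≡42, (-4)^{32}≡25. Then (-4)^{34} = (-4)^{32+2} ≡ 25 × 16 ≡ 24 mod 47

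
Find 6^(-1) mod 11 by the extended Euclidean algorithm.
Extended GCD: 6(2) + 11(-1) = 1. So 6^(-1) ≡ 2 mod 11. Verify: 6 × 2 = 12 ≡ 1 mod 11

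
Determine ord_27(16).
Powers of 16 mod 27: 16^1≡16, 16^2≡13, 16^3≡19, 16^4≡7, 16^5≡4, 16^6≡10, 16^7≡25, 16^8≡22, 16^9≡1. ord_27(16) = 9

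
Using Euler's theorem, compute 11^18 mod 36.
By Euler: 11^{12} ≡ 1 mod 36 since gcd(11, 36) = 1. 18 = 1×12 + 6. So 11^{18} ≡ 11^{6} ≡ 1 mod 36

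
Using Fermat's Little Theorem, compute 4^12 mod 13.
By Fermat's Little Theorem, 4^{12} ≡ 1 (mod 13) since 13 is prime and gcd(4, 13) = 1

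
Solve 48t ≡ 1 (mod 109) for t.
Since 109 is prime, by Fermat 48^(-1) ≡ 48^{107} ≡ 25 (mod 109). Verify: 48 × 25 = 1200 ≡ 1 (mod 109)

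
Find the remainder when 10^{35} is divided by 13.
By Fermat: 10^{12} ≡ 1 (mod 13). 35 = 2×12 + 11. So 10^{35} ≡ 10^{11} ≡ 4 (mod 13)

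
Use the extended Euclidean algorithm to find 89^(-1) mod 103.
Extended GCD: 89(22) + 103(-19) = 1. So 89^(-1) ≡ 22 mod 103. Verify: 89 × 22 = 1958 ≡ 1 mod 103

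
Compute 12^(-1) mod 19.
Since 19 is prime, by Fermat 12^(-1) ≡ 12^{17} ≡ 8 mod 19. Verify: 12 × 8 = 96 ≡ 1 mod 19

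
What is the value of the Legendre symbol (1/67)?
(1/67) = 1^{33} mod 67 = 1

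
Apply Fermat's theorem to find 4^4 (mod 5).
By Fermat's Little Theorem, 4^{4} ≡ 1 (mod 5) since 5 is prime and gcd(4, 5) = 1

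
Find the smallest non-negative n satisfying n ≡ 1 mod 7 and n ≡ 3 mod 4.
M = 7 × 4 = 28. M₁ = 4, y₁ ≡ 2 mod 7. M₂ = 7, y₂ ≡ 3 mod 4. n = 1×4×2 + 3×7×3 ≡ 15 mod 28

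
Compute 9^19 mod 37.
By repeated squaring mod 37: 9^{1}≡9, 9^{2}≡7, 9^{4}≡12, 9^{8}≡33, 9^{16}≡16. Then 9^{19} = 9^{16+2+1} ≡ 16 × 7 × 9 ≡ 9 mod 37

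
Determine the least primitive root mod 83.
g = 2. Powers: [2, 4, 8, 16, 32, 64, 45, 7, 14, 28, ...] generates all 82 non-zero residues.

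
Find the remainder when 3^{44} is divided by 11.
By Fermat: 3^{10} ≡ 1 mod 11. 44 = 4×10 + 4. So 3^{44} ≡ 3^{4} ≡ 4 mod 11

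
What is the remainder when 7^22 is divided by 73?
By repeated squaring mod 73: 7^{1}≡7, 7^{2}≡49, 7^{4}≡65, 7^{8}≡64, 7^{16}≡8. Then 7^{22} = 7^{16+4+2} ≡ 8 × 65 × 49 ≡ 3 mod 73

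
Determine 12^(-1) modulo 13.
Since 13 is prime, by Fermat 12^(-1) ≡ 12^{11} ≡ 12 mod 13. Verify: 12 × 12 = 144 ≡ 1 mod 13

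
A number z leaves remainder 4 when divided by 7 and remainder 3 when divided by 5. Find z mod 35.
M = 7 × 5 = 35. M₁ = 5, y₁ ≡ 3 mod 7. M₂ = 7, y₂ ≡ 3 mod 5. z = 4×5×3 + 3×7×3 ≡ 18 mod 35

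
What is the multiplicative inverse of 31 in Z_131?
Since 131 is prime, by Fermat 31^(-1) ≡ 31^{129} ≡ 93 (mod 131). Verify: 31 × 93 = 2883 ≡ 1 (mod 131)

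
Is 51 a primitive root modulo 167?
ord_167(51) divides 166. For each prime q|166: 51^{83}≡166, 51^{2}≡96, none ≡ 1. So 51 has order 166 and is a primitive root mod 167.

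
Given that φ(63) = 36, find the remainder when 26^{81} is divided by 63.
By Euler: 26^{36} ≡ 1 (mod 63) since gcd(26, 63) = 1. 81 = 2×36 + 9. So 26^{81} ≡ 26^{9} ≡ 62 (mod 63)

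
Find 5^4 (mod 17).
5^{4} = 625 ≡ 13 (mod 17)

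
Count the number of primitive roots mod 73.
There are φ(73-1) = φ(72) = 24 primitive roots modulo 73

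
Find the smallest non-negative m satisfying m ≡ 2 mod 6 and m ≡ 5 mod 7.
M = 6 × 7 = 42. M₁ = 7, y₁ ≡ 1 mod 6. M₂ = 6, y₂ ≡ 6 mod 7. m = 2×7×1 + 5×6×6 ≡ 26 mod 42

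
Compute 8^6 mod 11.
By repeated squaring mod 11: 8^{1}≡8, 8^{2}≡9, 8^{4}≡4. Then 8^{6} = 8^{4+2} ≡ 4 × 9 ≡ 3 mod 11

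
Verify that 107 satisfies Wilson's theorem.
(106)! mod 107 = 106. Since this equals -1 (mod 107), Wilson confirms 107 is prime.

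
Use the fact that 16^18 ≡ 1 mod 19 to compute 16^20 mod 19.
By Fermat: 16^{18} ≡ 1 mod 19. So 16^{20} = 16^{18} · 16^{2} ≡ 16^{2} ≡ 9 mod 19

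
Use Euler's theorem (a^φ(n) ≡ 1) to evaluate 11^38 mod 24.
By Euler: 11^{8} ≡ 1 mod 24 since gcd(11, 24) = 1. 38 = 4×8 + 6. So 11^{38} ≡ 11^{6} ≡ 1 mod 24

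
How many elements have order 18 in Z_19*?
A prime p has φ(p-1) primitive roots; here φ(18) = 6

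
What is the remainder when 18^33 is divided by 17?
Using Fermat: 18^{16} ≡ 1 mod 17. 33 ≡ 1 mod 16. So 18^{33} ≡ 18^{1} ≡ 1 mod 17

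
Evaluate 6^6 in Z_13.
By repeated squaring (mod 13): 6^{1}≡6, 6^{2}≡10, 6^{4}≡9. Then 6^{6} = 6^{4+2} ≡ 9 × 10 ≡ 12 (mod 13)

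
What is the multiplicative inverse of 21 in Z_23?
Since 23 is prime, by Fermat 21^(-1) ≡ 21^{21} ≡ 11 mod 23. Verify: 21 × 11 = 231 ≡ 1 mod 23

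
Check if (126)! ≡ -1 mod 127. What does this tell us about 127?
(126)! mod 127 = 126. Since this equals -1 mod 127, Wilson confirms 127 is prime.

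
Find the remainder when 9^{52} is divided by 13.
By Fermat: 9^{12} ≡ 1 (mod 13). 52 = 4×12 + 4. So 9^{52} ≡ 9^{4} ≡ 9 (mod 13)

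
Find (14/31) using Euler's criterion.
(14/31) = 14^{15} mod 31 = 1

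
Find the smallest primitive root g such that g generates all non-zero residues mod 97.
g = 5. For each prime q|96: 5^{48}≡96, 5^{32}≡35, none ≡ 1, so ord_97(5) = 96 and 5 is a primitive root.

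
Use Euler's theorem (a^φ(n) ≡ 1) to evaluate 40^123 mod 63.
By Euler: 40^{36} ≡ 1 mod 63 since gcd(40, 63) = 1. 123 = 3×36 + 15. So 40^{123} ≡ 40^{15} ≡ 55 mod 63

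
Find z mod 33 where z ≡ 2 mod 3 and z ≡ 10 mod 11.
M = 3 × 11 = 33. M₁ = 11, y₁ ≡ 2 mod 3. M₂ = 3, y₂ ≡ 4 mod 11. z = 2×11×2 + 10×3×4 ≡ 32 mod 33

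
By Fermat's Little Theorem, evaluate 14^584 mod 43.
By Fermat: 14^{42} ≡ 1 (mod 43). 584 ≡ 38 (mod 42). So 14^{584} ≡ 14^{38} ≡ 38 (mod 43)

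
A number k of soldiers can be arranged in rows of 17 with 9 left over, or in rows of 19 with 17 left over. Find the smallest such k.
M = 17 × 19 = 323. M₁ = 19, y₁ ≡ 9 mod 17. M₂ = 17, y₂ ≡ 9 mod 19. k = 9×19×9 + 17×17×9 ≡ 264 mod 323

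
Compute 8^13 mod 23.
By repeated squaring (mod 23): 8^{1}≡8, 8^{2}≡18, 8^{4}≡2, 8^{8}≡4. Then 8^{13} = 8^{8+4+1} ≡ 4 × 2 × 8 ≡ 18 (mod 23)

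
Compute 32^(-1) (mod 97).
Since 97 is prime, by Fermat 32^(-1) ≡ 32^{95} ≡ 94 (mod 97). Verify: 32 × 94 = 3008 ≡ 1 (mod 97)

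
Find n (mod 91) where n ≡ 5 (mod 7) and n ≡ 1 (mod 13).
M = 7 × 13 = 91. M₁ = 13, y₁ ≡ 6 (mod 7). M₂ = 7, y₂ ≡ 2 (mod 13). n = 5×13×6 + 1×7×2 ≡ 40 (mod 91)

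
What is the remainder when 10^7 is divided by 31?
By repeated squaring mod 31: 10^{1}≡10, 10^{2}≡7, 10^{4}≡18. Then 10^{7} = 10^{4+2+1} ≡ 18 × 7 × 10 ≡ 20 mod 31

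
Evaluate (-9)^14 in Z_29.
By repeated squaring mod 29: (-9)^{1}≡20, (-9)^{2}≡23, (-9)^{4}≡7, (-9)^{8}≡20. Then (-9)^{14} = (-9)^{8+4+2} ≡ 20 × 7 × 23 ≡ 1 mod 29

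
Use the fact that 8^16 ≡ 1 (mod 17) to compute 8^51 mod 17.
By Fermat: 8^{16} ≡ 1 (mod 17). 51 = 3×16 + 3. So 8^{51} ≡ 8^{3} ≡ 2 (mod 17)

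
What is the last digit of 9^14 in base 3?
By repeated squaring mod 3: 9^{1}≡0, 9^{2}≡0, 9^{4}≡0, 9^{8}≡0. Then 9^{14} = 9^{8+4+2} ≡ 0 × 0 × 0 ≡ 0 mod 3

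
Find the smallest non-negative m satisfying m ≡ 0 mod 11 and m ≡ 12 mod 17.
M = 11 × 17 = 187. M₁ = 17, y₁ ≡ 2 mod 11. M₂ = 11, y₂ ≡ 14 mod 17. m = 0×17×2 + 12×11×14 ≡ 165 mod 187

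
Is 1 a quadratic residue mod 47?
By Euler's criterion: 1^{23} ≡ 1 (mod 47). Since this equals 1, 1 is a QR.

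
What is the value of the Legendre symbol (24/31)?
(24/31) = 24^{15} mod 31 = -1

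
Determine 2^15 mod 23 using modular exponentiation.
By repeated squaring mod 23: 2^{1}≡2, 2^{2}≡4, 2^{4}≡16, 2^{8}≡3. Then 2^{15} = 2^{8+4+2+1} ≡ 3 × 16 × 4 × 2 ≡ 16 mod 23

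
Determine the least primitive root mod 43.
g = 3. For each prime q|42: 3^{21}≡42, 3^{14}≡36, 3^{6}≡41, none ≡ 1, so ord_43(3) = 42 and 3 is a primitive root.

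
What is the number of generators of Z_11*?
Number of primitive roots mod 11 = φ(p-1) = φ(10) = 4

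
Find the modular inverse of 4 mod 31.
Since 31 is prime, by Fermat 4^(-1) ≡ 4^{29} ≡ 8 (mod 31). Verify: 4 × 8 = 32 ≡ 1 (mod 31)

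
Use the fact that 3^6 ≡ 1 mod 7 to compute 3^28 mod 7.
By Fermat: 3^{6} ≡ 1 mod 7. 28 = 4×6 + 4. So 3^{28} ≡ 3^{4} ≡ 4 mod 7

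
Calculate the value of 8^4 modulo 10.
8^{4} = 4096 ≡ 6 mod 10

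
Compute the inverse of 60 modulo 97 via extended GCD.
Extended GCD: 60(-21) + 97(13) = 1. So 60^(-1) ≡ -21 ≡ 76 mod 97. Verify: 60 × 76 = 4560 ≡ 1 mod 97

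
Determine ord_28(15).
Powers of 15 mod 28: 15^1≡15, 15^2≡1. So the order of 15 is 2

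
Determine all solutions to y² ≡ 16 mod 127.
The square roots of 16 mod 127 are 4 and 123. Verify: 4² = 16 ≡ 16 mod 127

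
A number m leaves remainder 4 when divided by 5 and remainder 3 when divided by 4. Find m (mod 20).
M = 5 × 4 = 20. M₁ = 4, y₁ ≡ 4 (mod 5). M₂ = 5, y₂ ≡ 1 (mod 4). m = 4×4×4 + 3×5×1 ≡ 19 (mod 20)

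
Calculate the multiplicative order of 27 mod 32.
Powers of 27 mod 32: 27^1≡27, 27^2≡25, 27^3≡3, 27^4≡17, 27^5≡11, 27^6≡9, 27^7≡19, 27^8≡1. Order = 8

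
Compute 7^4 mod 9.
7^{4} = 2401 ≡ 7 mod 9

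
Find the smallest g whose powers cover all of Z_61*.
g = 2. Powers: [2, 4, 8, 16, 32, 3, 6, 12, 24, ...] generates all 60 non-zero residues.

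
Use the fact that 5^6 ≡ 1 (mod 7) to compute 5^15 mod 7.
By Fermat: 5^{6} ≡ 1 (mod 7). 15 = 2×6 + 3. So 5^{15} ≡ 5^{3} ≡ 6 (mod 7)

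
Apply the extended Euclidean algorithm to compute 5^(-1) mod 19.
Extended GCD: 5(4) + 19(-1) = 1. So 5^(-1) ≡ 4 (mod 19). Verify: 5 × 4 = 20 ≡ 1 (mod 19)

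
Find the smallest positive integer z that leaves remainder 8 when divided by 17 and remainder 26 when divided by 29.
M = 17 × 29 = 493. M₁ = 29, y₁ ≡ 10 (mod 17). M₂ = 17, y₂ ≡ 12 (mod 29). z = 8×29×10 + 26×17×12 ≡ 229 (mod 493)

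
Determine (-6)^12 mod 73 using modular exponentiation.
By repeated squaring mod 73: (-6)^{1}≡67, (-6)^{2}≡36, (-6)^{4}≡55, (-6)^{8}≡32. Then (-6)^{12} = (-6)^{8+4} ≡ 32 × 55 ≡ 8 mod 73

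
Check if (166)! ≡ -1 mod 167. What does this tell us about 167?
(166)! mod 167 = 166. Since this equals -1 mod 167, Wilson confirms 167 is prime.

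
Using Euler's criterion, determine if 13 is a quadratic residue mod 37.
By Euler's criterion: 13^{18} ≡ 36 mod 37. Since this equals -1 (≡ 36), 13 is not a QR.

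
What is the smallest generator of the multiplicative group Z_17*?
g = 3. For each prime q|16: 3^{8}≡16, none ≡ 1, so ord_17(3) = 16 and 3 is a primitive root.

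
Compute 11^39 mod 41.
By repeated squaring (mod 41): 11^{1}≡11, 11^{2}≡39, 11^{4}≡4, 11^{8}≡16, 11^{16}≡10, 11^{32}≡18. Then 11^{39} = 11^{32+4+2+1} ≡ 18 × 4 × 39 × 11 ≡ 15 (mod 41)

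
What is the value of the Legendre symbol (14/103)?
(14/103) = 14^{51} mod 103 = 1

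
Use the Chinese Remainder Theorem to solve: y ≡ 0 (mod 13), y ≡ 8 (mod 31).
M = 13 × 31 = 403. M₁ = 31, y₁ ≡ 8 (mod 13). M₂ = 13, y₂ ≡ 12 (mod 31). y = 0×31×8 + 8×13×12 ≡ 39 (mod 403)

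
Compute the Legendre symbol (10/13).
(10/13) = 10^{6} mod 13 = 1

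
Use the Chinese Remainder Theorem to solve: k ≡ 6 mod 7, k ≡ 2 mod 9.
M = 7 × 9 = 63. M₁ = 9, y₁ ≡ 4 mod 7. M₂ = 7, y₂ ≡ 4 mod 9. k = 6×9×4 + 2×7×4 ≡ 20 mod 63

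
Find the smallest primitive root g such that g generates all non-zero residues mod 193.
g = 5. For each prime q|192: 5^{96}≡192, 5^{64}≡84, none ≡ 1, so ord_193(5) = 192 and 5 is a primitive root.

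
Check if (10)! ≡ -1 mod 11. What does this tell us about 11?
(10)! mod 11 = 10. Since this equals -1 mod 11, Wilson confirms 11 is prime.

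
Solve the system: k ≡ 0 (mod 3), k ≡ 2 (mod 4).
M = 3 × 4 = 12. M₁ = 4, y₁ ≡ 1 (mod 3). M₂ = 3, y₂ ≡ 3 (mod 4). k = 0×4×1 + 2×3×3 ≡ 6 (mod 12)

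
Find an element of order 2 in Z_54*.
53 has order 2 mod 54 since 53^{2} ≡ 1 (mod 54) and no smaller power works.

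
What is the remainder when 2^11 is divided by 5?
Using Fermat: 2^{4} ≡ 1 mod 5. 11 ≡ 3 mod 4. So 2^{11} ≡ 2^{3} ≡ 3 mod 5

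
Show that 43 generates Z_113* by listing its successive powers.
43^1, 43^2, ..., 43^{112} mod 113: [43, 41, 68, 99, 76, 104, 65, 83, 66, 13, 107, 81, 93, 44, 84, 109, 54, 62, 67, 56, 35, 36, 79, 7, 75, 61, 24, 15, 80, 50, 3, 16, 10, 91, 71, 2, 86, 82, 23, 85, 39, 95, 17, 53, 19, 26, 101, 49, 73, 88, 55, 105, 108, 11, 21, 112, 70, 72, 45, 14, 37, 9, 48, 30, 47, 100, 6, 32, 20, 69, 29, 4, 59, 51, 46, 57, 78, 77, 34, 106, 38, 52, 89, 98, 33, 63, 110, 97, 103, 22, 42, 111, 27, 31, 90, 28, 74, 18, 96, 60, 94, 87, 12, 64, 40, 25, 58, 8, 5, 102, 92, 1]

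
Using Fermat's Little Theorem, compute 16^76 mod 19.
By Fermat: 16^{18} ≡ 1 (mod 19). 76 = 4×18 + 4. So 16^{76} ≡ 16^{4} ≡ 5 (mod 19)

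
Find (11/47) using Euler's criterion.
(11/47) = 11^{23} mod 47 = -1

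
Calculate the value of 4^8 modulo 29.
By repeated squaring (mod 29): 4^{1}≡4, 4^{2}≡16, 4^{4}≡24, 4^{8}≡25. So 4^{8} ≡ 25 (mod 29)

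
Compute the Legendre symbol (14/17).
(14/17) = 14^{8} mod 17 = -1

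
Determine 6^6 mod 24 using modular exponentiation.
By repeated squaring (mod 24): 6^{1}≡6, 6^{2}≡12, 6^{4}≡0. Then 6^{6} = 6^{4+2} ≡ 0 × 12 ≡ 0 (mod 24)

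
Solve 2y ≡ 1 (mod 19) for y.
Since 19 is prime, by Fermat 2^(-1) ≡ 2^{17} ≡ 10 (mod 19). Verify: 2 × 10 = 20 ≡ 1 (mod 19)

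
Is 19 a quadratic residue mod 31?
By Euler's criterion: 19^{15} ≡ 1 (mod 31). Since this equals 1, 19 is a QR.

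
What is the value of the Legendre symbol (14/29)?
(14/29) = 14^{14} mod 29 = -1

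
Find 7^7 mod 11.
By repeated squaring mod 11: 7^{1}≡7, 7^{2}≡5, 7^{4}≡3. Then 7^{7} = 7^{4+2+1} ≡ 3 × 5 × 7 ≡ 6 mod 11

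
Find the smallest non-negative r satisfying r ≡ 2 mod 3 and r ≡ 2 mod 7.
M = 3 × 7 = 21. M₁ = 7, y₁ ≡ 1 mod 3. M₂ = 3, y₂ ≡ 5 mod 7. r = 2×7×1 + 2×3×5 ≡ 2 mod 21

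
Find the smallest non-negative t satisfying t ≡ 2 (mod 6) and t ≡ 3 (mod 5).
M = 6 × 5 = 30. M₁ = 5, y₁ ≡ 5 (mod 6). M₂ = 6, y₂ ≡ 1 (mod 5). t = 2×5×5 + 3×6×1 ≡ 8 (mod 30)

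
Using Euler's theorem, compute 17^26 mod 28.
By Euler: 17^{12} ≡ 1 (mod 28) since gcd(17, 28) = 1. 26 = 2×12 + 2. So 17^{26} ≡ 17^{2} ≡ 9 (mod 28)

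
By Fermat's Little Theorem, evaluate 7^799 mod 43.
By Fermat: 7^{42} ≡ 1 mod 43. 799 ≡ 1 mod 42. So 7^{799} ≡ 7^{1} ≡ 7 mod 43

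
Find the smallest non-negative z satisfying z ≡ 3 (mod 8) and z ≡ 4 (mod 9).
M = 8 × 9 = 72. M₁ = 9, y₁ ≡ 1 (mod 8). M₂ = 8, y₂ ≡ 8 (mod 9). z = 3×9×1 + 4×8×8 ≡ 67 (mod 72)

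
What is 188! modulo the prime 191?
(190)! = (188)! × (189) × (190) ≡ -1 (mod 191). So (188)! ≡ -1 × [(190)(189)]^(-1) ≡ 95 (mod 191)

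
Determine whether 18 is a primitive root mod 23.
18^{11} ≡ 1 (mod 23) and 11 < 22, so ord_23(18) = 11 ≠ 22 and 18 is not a primitive root.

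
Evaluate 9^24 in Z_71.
By repeated squaring mod 71: 9^{1}≡9, 9^{2}≡10, 9^{4}≡29, 9^{8}≡60, 9^{16}≡50. Then 9^{24} = 9^{16+8} ≡ 50 × 60 ≡ 18 mod 71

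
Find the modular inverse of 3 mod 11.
Since 11 is prime, by Fermat 3^(-1) ≡ 3^{9} ≡ 4 (mod 11). Verify: 3 × 4 = 12 ≡ 1 (mod 11)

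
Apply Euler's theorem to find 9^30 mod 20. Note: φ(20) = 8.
By Euler: 9^{8} ≡ 1 mod 20 since gcd(9, 20) = 1. 30 = 3×8 + 6. So 9^{30} ≡ 9^{6} ≡ 1 mod 20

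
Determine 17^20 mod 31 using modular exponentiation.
By repeated squaring mod 31: 17^{1}≡17, 17^{2}≡10, 17^{4}≡7, 17^{8}≡18, 17^{16}≡14. Then 17^{20} = 17^{16+4} ≡ 14 × 7 ≡ 5 mod 31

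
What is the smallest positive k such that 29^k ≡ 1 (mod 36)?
Powers of 29 mod 36: 29^1≡29, 29^2≡13, 29^3≡17, 29^4≡25, 29^5≡5, 29^6≡1. Order = 6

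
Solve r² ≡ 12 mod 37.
The square roots of 12 mod 37 are 7 and 30. Verify: 7² = 49 ≡ 12 mod 37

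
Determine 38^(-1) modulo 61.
Since 61 is prime, by Fermat 38^(-1) ≡ 38^{59} ≡ 53 (mod 61). Verify: 38 × 53 = 2014 ≡ 1 (mod 61)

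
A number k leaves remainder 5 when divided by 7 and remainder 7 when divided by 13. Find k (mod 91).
M = 7 × 13 = 91. M₁ = 13, y₁ ≡ 6 (mod 7). M₂ = 7, y₂ ≡ 2 (mod 13). k = 5×13×6 + 7×7×2 ≡ 33 (mod 91)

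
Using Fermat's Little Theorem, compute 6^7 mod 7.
By Fermat: 6^{6} ≡ 1 (mod 7). So 6^{7} = 6^{6} · 6^{1} ≡ 6^{1} ≡ 6 (mod 7)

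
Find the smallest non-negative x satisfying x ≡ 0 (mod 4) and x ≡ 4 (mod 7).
M = 4 × 7 = 28. M₁ = 7, y₁ ≡ 3 (mod 4). M₂ = 4, y₂ ≡ 2 (mod 7). x = 0×7×3 + 4×4×2 ≡ 4 (mod 28)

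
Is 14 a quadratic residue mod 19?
By Euler's criterion: 14^{9} ≡ 18 (mod 19). Since this equals -1 (≡ 18), 14 is not a QR.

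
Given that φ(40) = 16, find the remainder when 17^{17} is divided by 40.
By Euler: 17^{16} ≡ 1 mod 40 since gcd(17, 40) = 1. 17 = 1×16 + 1. So 17^{17} ≡ 17^{1} ≡ 17 mod 40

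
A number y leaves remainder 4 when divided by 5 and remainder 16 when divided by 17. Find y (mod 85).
M = 5 × 17 = 85. M₁ = 17, y₁ ≡ 3 (mod 5). M₂ = 5, y₂ ≡ 7 (mod 17). y = 4×17×3 + 16×5×7 ≡ 84 (mod 85)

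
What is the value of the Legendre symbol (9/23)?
(9/23) = 9^{11} mod 23 = 1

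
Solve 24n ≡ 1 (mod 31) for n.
Since 31 is prime, by Fermat 24^(-1) ≡ 24^{29} ≡ 22 (mod 31). Verify: 24 × 22 = 528 ≡ 1 (mod 31)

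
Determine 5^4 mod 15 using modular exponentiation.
5^{4} = 625 ≡ 10 (mod 15)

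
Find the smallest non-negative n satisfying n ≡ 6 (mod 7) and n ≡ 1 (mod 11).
M = 7 × 11 = 77. M₁ = 11, y₁ ≡ 2 (mod 7). M₂ = 7, y₂ ≡ 8 (mod 11). n = 6×11×2 + 1×7×8 ≡ 34 (mod 77)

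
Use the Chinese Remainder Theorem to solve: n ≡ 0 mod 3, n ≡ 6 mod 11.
M = 3 × 11 = 33. M₁ = 11, y₁ ≡ 2 mod 3. M₂ = 3, y₂ ≡ 4 mod 11. n = 0×11×2 + 6×3×4 ≡ 6 mod 33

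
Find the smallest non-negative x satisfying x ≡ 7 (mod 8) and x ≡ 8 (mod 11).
M = 8 × 11 = 88. M₁ = 11, y₁ ≡ 3 (mod 8). M₂ = 8, y₂ ≡ 7 (mod 11). x = 7×11×3 + 8×8×7 ≡ 63 (mod 88)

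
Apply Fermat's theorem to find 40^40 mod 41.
By Fermat's Little Theorem, 40^{40} ≡ 1 mod 41 since 41 is prime and gcd(40, 41) = 1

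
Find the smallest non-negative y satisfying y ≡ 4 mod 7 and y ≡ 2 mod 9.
M = 7 × 9 = 63. M₁ = 9, y₁ ≡ 4 mod 7. M₂ = 7, y₂ ≡ 4 mod 9. y = 4×9×4 + 2×7×4 ≡ 11 mod 63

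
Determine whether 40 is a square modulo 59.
By Euler's criterion: 40^{29} ≡ 58 mod 59. Since this equals -1 (≡ 58), 40 is not a QR.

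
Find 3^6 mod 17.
By repeated squaring mod 17: 3^{1}≡3, 3^{2}≡9, 3^{4}≡13. Then 3^{6} = 3^{4+2} ≡ 13 × 9 ≡ 15 mod 17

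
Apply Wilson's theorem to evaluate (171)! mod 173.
(172)! = (171)! × (172) ≡ -1 (mod 173). So (171)! ≡ -1 × (172)^(-1) ≡ (-1)×(-1) = 1 (mod 173)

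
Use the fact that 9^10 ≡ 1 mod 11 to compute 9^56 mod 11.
By Fermat: 9^{10} ≡ 1 mod 11. 56 = 5×10 + 6. So 9^{56} ≡ 9^{6} ≡ 9 mod 11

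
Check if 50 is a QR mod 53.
By Euler's criterion: 50^{26} ≡ 52 mod 53. Since this equals -1 (≡ 52), 50 is not a QR.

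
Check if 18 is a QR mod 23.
By Euler's criterion: 18^{11} ≡ 1 (mod 23). Since this equals 1, 18 is a QR.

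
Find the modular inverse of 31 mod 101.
Since 101 is prime, by Fermat 31^(-1) ≡ 31^{99} ≡ 88 mod 101. Verify: 31 × 88 = 2728 ≡ 1 mod 101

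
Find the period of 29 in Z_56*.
Powers of 29 mod 56: 29^1≡29, 29^2≡1. So the order of 29 is 2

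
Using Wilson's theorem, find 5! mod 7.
(6)! = (5)! × (6) ≡ -1 mod 7. So (5)! ≡ -1 × (6)^(-1) ≡ (-1)×(-1) = 1 mod 7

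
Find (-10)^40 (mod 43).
By repeated squaring (mod 43): (-10)^{1}≡33, (-10)^{2}≡14, (-10)^{4}≡24, (-10)^{8}≡17, (-10)^{16}≡31, (-10)^{32}≡15. Then (-10)^{40} = (-10)^{32+8} ≡ 15 × 17 ≡ 40 (mod 43)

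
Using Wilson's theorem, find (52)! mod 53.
By Wilson's theorem, (52)! ≡ -1 ≡ 52 (mod 53)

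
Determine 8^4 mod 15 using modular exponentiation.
8^{4} = 4096 ≡ 1 (mod 15)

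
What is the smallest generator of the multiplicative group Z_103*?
g = 5. For each prime q|102: 5^{51}≡102, 5^{34}≡56, 5^{6}≡72, none ≡ 1, so ord_103(5) = 102 and 5 is a primitive root.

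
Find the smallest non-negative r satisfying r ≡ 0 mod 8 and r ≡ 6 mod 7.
M = 8 × 7 = 56. M₁ = 7, y₁ ≡ 7 mod 8. M₂ = 8, y₂ ≡ 1 mod 7. r = 0×7×7 + 6×8×1 ≡ 48 mod 56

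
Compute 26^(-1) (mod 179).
Since 179 is prime, by Fermat 26^(-1) ≡ 26^{177} ≡ 62 (mod 179). Verify: 26 × 62 = 1612 ≡ 1 (mod 179)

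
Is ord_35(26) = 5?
Powers of 26 mod 35: 26^1≡26, 26^2≡11, 26^3≡6, 26^4≡16, 26^5≡31, 26^6≡1. 26^5≡31≢1, so ord ≠ 5. No, the actual order is 6.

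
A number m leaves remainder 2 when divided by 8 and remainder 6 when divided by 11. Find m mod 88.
M = 8 × 11 = 88. M₁ = 11, y₁ ≡ 3 mod 8. M₂ = 8, y₂ ≡ 7 mod 11. m = 2×11×3 + 6×8×7 ≡ 50 mod 88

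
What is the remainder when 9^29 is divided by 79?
By repeated squaring (mod 79): 9^{1}≡9, 9^{2}≡2, 9^{4}≡4, 9^{8}≡16, 9^{16}≡19. Then 9^{29} = 9^{16+8+4+1} ≡ 19 × 16 × 4 × 9 ≡ 42 (mod 79)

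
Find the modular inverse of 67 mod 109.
Since 109 is prime, by Fermat 67^(-1) ≡ 67^{107} ≡ 96 (mod 109). Verify: 67 × 96 = 6432 ≡ 1 (mod 109)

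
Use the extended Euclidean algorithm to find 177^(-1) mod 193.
Extended GCD: 177(12) + 193(-11) = 1. So 177^(-1) ≡ 12 mod 193. Verify: 177 × 12 = 2124 ≡ 1 mod 193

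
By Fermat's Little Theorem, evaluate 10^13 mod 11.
By Fermat: 10^{10} ≡ 1 mod 11. So 10^{13} = 10^{10} · 10^{3} ≡ 10^{3} ≡ 10 mod 11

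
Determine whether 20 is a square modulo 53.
By Euler's criterion: 20^{26} ≡ 52 mod 53. Since this equals -1 (≡ 52), 20 is not a QR.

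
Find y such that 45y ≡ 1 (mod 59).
Since 59 is prime, by Fermat 45^(-1) ≡ 45^{57} ≡ 21 (mod 59). Verify: 45 × 21 = 945 ≡ 1 (mod 59)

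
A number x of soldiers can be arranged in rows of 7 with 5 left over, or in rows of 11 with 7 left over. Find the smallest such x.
M = 7 × 11 = 77. M₁ = 11, y₁ ≡ 2 mod 7. M₂ = 7, y₂ ≡ 8 mod 11. x = 5×11×2 + 7×7×8 ≡ 40 mod 77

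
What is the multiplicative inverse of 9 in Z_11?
Since 11 is prime, by Fermat 9^(-1) ≡ 9^{9} ≡ 5 (mod 11). Verify: 9 × 5 = 45 ≡ 1 (mod 11)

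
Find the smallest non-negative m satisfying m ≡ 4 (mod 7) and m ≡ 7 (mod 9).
M = 7 × 9 = 63. M₁ = 9, y₁ ≡ 4 (mod 7). M₂ = 7, y₂ ≡ 4 (mod 9). m = 4×9×4 + 7×7×4 ≡ 25 (mod 63)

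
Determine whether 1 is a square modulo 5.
By Euler's criterion: 1^{2} ≡ 1 mod 5. Since this equals 1, 1 is a QR.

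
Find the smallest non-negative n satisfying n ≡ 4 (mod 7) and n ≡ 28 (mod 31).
M = 7 × 31 = 217. M₁ = 31, y₁ ≡ 5 (mod 7). M₂ = 7, y₂ ≡ 9 (mod 31). n = 4×31×5 + 28×7×9 ≡ 214 (mod 217)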